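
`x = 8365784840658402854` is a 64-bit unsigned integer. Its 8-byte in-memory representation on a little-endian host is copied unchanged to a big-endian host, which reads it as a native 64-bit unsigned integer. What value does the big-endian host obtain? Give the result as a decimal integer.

8365784840658402854 in 64-bit hexadecimal is 0x74193CFD1ECABE26.
Stored little-endian, the bytes at ascending addresses are 26 BE CA 1E FD 3C 19 74.
Read back as big-endian, the last byte is least significant, giving 0x26BECA1EFD3C1974.
0x26BECA1EFD3C1974 = 2791891053462690164.

2791891053462690164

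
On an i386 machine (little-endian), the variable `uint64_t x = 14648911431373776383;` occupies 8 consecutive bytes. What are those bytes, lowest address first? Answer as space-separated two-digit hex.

14648911431373776383 in hexadecimal, padded to 64 bits, is 0xCB4B6355653165FF.
Split into bytes (most-significant first): CB 4B 63 55 65 31 65 FF.
In little-endian order the low byte comes first in memory.
So at ascending addresses the bytes are FF 65 31 65 55 63 4B CB.

FF 65 31 65 55 63 4B CB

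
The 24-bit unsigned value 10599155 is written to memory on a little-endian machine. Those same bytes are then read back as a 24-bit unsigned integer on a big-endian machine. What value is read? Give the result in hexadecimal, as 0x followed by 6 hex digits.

0xF3BAA1

10599155 in 24-bit hexadecimal is 0xA1BAF3.
Stored little-endian, the bytes at ascending addresses are F3 BA A1.
Read back as big-endian, the last byte is least significant, giving 0xF3BAA1.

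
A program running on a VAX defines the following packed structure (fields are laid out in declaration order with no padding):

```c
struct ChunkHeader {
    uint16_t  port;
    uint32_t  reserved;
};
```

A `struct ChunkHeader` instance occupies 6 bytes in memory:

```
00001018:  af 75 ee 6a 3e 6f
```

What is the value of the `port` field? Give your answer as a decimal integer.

`port` is the first field, at byte offset 0, occupying 2 bytes.
Bytes at offsets 0..1: AF 75.
In little-endian order the low byte comes first in memory.
Reassemble most-significant byte first: 75 AF → 0x75AF.
0x75AF = 30127.

30127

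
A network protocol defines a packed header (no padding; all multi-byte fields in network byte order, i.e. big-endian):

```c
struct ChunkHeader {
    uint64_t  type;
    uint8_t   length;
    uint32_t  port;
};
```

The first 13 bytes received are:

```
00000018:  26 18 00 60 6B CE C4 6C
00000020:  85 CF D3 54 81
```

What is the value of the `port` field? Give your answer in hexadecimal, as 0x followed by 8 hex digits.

`port` follows `type` (8 B), `length` (1 B), so it starts at offset 8 + 1 = 9 and occupies 4 bytes.
Bytes at offsets 9..12: CF D3 54 81.
In big-endian order the high byte comes first in memory.
The bytes are already most-significant first: 0xCFD35481.

0xCFD35481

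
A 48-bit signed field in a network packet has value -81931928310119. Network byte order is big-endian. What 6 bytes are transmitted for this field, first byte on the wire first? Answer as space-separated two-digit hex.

B5 7B BC 84 6E 99

Two's complement of -81931928310119 in 48 bits: 81931928310119 = 0x4A84437B9167; invert → 0xB57BBC846E98; add 1 → 0xB57BBC846E99.
Split into bytes (most-significant first): B5 7B BC 84 6E 99.
Big-endian: lowest address holds the most-significant byte.
So the memory order matches the most-significant-first order: B5 7B BC 84 6E 99.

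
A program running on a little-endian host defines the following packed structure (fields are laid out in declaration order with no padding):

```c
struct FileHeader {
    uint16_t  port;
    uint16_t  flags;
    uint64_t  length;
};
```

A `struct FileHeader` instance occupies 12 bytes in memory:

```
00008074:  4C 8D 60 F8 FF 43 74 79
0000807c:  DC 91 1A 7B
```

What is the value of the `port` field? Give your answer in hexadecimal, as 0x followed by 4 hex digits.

`port` is the first field, at byte offset 0, occupying 2 bytes.
Bytes at offsets 0..1: 4C 8D.
In little-endian order the low byte comes first in memory.
Reassemble most-significant byte first: 8D 4C → 0x8D4C.

0x8D4C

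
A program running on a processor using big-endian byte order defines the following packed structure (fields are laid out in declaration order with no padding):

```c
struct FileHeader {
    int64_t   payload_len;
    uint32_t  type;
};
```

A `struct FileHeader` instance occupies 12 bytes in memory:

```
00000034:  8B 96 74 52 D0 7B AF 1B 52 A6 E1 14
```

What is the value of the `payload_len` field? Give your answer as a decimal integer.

-8388389356897063141

`payload_len` is the first field, at byte offset 0, occupying 8 bytes.
Bytes at offsets 0..7: 8B 96 74 52 D0 7B AF 1B.
Big-endian stores the most-significant byte at the lowest address.
The bytes are already most-significant first: 0x8B967452D07BAF1B.
Top bit is set, so as a signed 64-bit value this is 0x8B967452D07BAF1B − 2^64 = -8388389356897063141.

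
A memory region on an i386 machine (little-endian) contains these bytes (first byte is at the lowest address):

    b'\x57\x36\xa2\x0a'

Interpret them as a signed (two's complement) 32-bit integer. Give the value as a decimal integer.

In little-endian order the low byte comes first in memory.
Reassemble most-significant byte first: 0A A2 36 57 → 0x0AA23657.
0x0AA23657 = 178402903.

178402903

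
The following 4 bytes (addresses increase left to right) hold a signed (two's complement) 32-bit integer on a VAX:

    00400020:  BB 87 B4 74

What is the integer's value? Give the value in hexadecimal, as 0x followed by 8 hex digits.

0x74B487BB

In little-endian order the low byte comes first in memory.
Reassemble most-significant byte first: 74 B4 87 BB → 0x74B487BB.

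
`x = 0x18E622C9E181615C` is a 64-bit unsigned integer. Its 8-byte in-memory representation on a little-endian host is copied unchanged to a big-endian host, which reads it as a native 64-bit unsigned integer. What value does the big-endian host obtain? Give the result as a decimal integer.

6656744530972435992

Stored little-endian, the bytes at ascending addresses are 5C 61 81 E1 C9 22 E6 18.
Read back as big-endian, the last byte is least significant, giving 0x5C6181E1C922E618.
0x5C6181E1C922E618 = 6656744530972435992.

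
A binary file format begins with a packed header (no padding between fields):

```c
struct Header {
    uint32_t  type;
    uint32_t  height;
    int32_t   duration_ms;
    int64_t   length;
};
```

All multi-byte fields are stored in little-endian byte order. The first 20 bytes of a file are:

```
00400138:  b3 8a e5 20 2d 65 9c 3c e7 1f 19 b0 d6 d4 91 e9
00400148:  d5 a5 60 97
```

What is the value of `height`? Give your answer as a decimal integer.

`height` follows `type` (4 bytes), so it starts at byte offset 4 and occupies 4 bytes.
Bytes at offsets 4..7: 2D 65 9C 3C.
In little-endian order the low byte comes first in memory.
Reassemble most-significant byte first: 3C 9C 65 2D → 0x3C9C652D.
0x3C9C652D = 1016882477.

1016882477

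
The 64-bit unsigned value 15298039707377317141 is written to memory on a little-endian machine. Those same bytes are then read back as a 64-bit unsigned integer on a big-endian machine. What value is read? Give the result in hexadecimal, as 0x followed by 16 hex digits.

15298039707377317141 in 64-bit hexadecimal is 0xD44D8E0FB60BB515.
Stored little-endian, the bytes at ascending addresses are 15 B5 0B B6 0F 8E 4D D4.
Read back as big-endian, the last byte is least significant, giving 0x15B50BB60F8E4DD4.

0x15B50BB60F8E4DD4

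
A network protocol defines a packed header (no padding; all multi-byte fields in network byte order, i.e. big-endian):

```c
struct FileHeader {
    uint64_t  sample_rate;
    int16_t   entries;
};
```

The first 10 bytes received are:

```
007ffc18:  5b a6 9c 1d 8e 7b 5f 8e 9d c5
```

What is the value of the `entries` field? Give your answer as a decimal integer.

`entries` follows `sample_rate` (8 bytes), so it starts at byte offset 8 and occupies 2 bytes.
Bytes at offsets 8..9: 9D C5.
In big-endian order the high byte comes first in memory.
The bytes are already most-significant first: 0x9DC5.
Top bit is set, so as a signed 16-bit value this is 0x9DC5 − 2^16 = -25147.

-25147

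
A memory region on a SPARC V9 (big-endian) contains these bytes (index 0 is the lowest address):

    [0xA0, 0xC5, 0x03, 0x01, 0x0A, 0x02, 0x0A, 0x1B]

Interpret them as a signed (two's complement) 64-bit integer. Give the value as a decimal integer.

Big-endian: lowest address holds the most-significant byte.
The bytes are already most-significant first: 0xA0C503010A020A1B.
Top bit is set, so as a signed 64-bit value this is 0xA0C503010A020A1B − 2^64 = -6862075154231326181.

-6862075154231326181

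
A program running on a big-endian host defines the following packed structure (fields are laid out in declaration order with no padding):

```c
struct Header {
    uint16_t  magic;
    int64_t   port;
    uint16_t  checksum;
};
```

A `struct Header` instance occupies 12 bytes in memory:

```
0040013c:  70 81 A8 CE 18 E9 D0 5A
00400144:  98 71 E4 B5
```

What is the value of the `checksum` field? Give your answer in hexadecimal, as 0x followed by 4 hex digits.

0xE4B5

`checksum` follows `magic` (2 B), `port` (8 B), so it starts at offset 2 + 8 = 10 and occupies 2 bytes.
Bytes at offsets 10..11: E4 B5.
Big-endian: lowest address holds the most-significant byte.
The bytes are already most-significant first: 0xE4B5.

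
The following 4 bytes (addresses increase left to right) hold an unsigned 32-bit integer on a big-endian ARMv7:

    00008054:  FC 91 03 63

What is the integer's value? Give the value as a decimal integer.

In big-endian order the high byte comes first in memory.
The bytes are already most-significant first: 0xFC910363.
0xFC910363 = 4237362019.

4237362019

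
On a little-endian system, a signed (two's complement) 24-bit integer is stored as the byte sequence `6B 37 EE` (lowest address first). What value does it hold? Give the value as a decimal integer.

Little-endian: lowest address holds the least-significant byte.
Reassemble most-significant byte first: EE 37 6B → 0xEE376B.
Top bit is set, so as a signed 24-bit value this is 0xEE376B − 2^24 = -1165461.

-1165461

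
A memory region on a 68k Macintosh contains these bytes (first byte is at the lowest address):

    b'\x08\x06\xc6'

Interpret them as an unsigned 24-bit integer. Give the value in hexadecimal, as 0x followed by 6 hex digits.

0x0806C6

In big-endian order the high byte comes first in memory.
The bytes are already most-significant first: 0x0806C6.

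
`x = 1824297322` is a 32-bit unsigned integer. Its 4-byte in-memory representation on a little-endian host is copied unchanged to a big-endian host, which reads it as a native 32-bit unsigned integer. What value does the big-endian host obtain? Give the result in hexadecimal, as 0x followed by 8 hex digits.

0x6A91BC6C

1824297322 in 32-bit hexadecimal is 0x6CBC916A.
Stored little-endian, the bytes at ascending addresses are 6A 91 BC 6C.
Read back as big-endian, the last byte is least significant, giving 0x6A91BC6C.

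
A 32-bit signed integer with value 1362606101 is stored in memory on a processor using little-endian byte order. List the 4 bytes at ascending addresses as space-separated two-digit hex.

1362606101 in hexadecimal, padded to 32 bits, is 0x5137B815.
Split into bytes (most-significant first): 51 37 B8 15.
Little-endian: lowest address holds the least-significant byte.
So at ascending addresses the bytes are 15 B8 37 51.

15 B8 37 51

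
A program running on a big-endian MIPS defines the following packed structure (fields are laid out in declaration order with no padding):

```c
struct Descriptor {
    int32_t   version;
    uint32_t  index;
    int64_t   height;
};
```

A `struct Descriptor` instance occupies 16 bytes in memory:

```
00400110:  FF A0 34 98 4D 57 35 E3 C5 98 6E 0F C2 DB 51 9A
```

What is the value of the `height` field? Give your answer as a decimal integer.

-4208492837805010534

`height` follows `version` (4 B), `index` (4 B), so it starts at offset 4 + 4 = 8 and occupies 8 bytes.
Bytes at offsets 8..15: C5 98 6E 0F C2 DB 51 9A.
Big-endian: lowest address holds the most-significant byte.
The bytes are already most-significant first: 0xC5986E0FC2DB519A.
Top bit is set, so as a signed 64-bit value this is 0xC5986E0FC2DB519A − 2^64 = -4208492837805010534.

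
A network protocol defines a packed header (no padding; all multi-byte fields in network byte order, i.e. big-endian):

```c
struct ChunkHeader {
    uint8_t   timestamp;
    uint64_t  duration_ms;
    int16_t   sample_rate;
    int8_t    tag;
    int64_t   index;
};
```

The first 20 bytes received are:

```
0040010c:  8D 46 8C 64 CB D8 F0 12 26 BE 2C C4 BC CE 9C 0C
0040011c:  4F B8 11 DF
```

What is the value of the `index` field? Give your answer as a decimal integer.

`index` follows `timestamp` (1 B), `duration_ms` (8 B), `sample_rate` (2 B), `tag` (1 B), so it starts at offset 1 + 8 + 2 + 1 = 12 and occupies 8 bytes.
Bytes at offsets 12..19: BC CE 9C 0C 4F B8 11 DF.
Big-endian stores the most-significant byte at the lowest address.
The bytes are already most-significant first: 0xBCCE9C0C4FB811DF.
Top bit is set, so as a signed 64-bit value this is 0xBCCE9C0C4FB811DF − 2^64 = -4841760972685700641.

-4841760972685700641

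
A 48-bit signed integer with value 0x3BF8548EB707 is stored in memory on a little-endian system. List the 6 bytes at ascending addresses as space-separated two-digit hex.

07 B7 8E 54 F8 3B

Split into bytes (most-significant first): 3B F8 54 8E B7 07.
Little-endian stores the least-significant byte at the lowest address.
So at ascending addresses the bytes are 07 B7 8E 54 F8 3B.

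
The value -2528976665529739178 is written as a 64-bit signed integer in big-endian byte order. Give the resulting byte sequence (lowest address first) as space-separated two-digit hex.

Two's complement of -2528976665529739178 in 64 bits: 2528976665529739178 = 0x2318BAE0D226E7AA; invert → 0xDCE7451F2DD91855; add 1 → 0xDCE7451F2DD91856.
Split into bytes (most-significant first): DC E7 45 1F 2D D9 18 56.
Big-endian: lowest address holds the most-significant byte.
So the memory order matches the most-significant-first order: DC E7 45 1F 2D D9 18 56.

DC E7 45 1F 2D D9 18 56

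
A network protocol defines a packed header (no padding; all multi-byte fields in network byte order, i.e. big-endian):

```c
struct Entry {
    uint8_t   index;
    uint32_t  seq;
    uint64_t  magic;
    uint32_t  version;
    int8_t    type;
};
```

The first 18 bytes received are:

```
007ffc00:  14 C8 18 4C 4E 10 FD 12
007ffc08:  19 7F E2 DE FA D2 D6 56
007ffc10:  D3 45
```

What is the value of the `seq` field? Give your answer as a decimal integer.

`seq` follows `index` (1 byte), so it starts at byte offset 1 and occupies 4 bytes.
Bytes at offsets 1..4: C8 18 4C 4E.
Big-endian: lowest address holds the most-significant byte.
The bytes are already most-significant first: 0xC8184C4E.
0xC8184C4E = 3357035598.

3357035598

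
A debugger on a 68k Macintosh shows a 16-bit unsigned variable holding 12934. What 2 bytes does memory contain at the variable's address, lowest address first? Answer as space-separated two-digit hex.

32 86

12934 in hexadecimal, padded to 16 bits, is 0x3286.
Split into bytes (most-significant first): 32 86.
In big-endian order the high byte comes first in memory.
So the memory order matches the most-significant-first order: 32 86.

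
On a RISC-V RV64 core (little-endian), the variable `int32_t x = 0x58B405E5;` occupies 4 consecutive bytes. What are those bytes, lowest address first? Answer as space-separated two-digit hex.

Split into bytes (most-significant first): 58 B4 05 E5.
In little-endian order the low byte comes first in memory.
So at ascending addresses the bytes are E5 05 B4 58.

E5 05 B4 58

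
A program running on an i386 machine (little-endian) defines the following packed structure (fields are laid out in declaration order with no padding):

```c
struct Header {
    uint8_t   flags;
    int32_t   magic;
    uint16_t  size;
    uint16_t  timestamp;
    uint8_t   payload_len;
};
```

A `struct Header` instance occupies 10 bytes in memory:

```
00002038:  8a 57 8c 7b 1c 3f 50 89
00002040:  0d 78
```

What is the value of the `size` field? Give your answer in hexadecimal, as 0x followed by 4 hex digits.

0x503F

`size` follows `flags` (1 B), `magic` (4 B), so it starts at offset 1 + 4 = 5 and occupies 2 bytes.
Bytes at offsets 5..6: 3F 50.
Little-endian stores the least-significant byte at the lowest address.
Reassemble most-significant byte first: 50 3F → 0x503F.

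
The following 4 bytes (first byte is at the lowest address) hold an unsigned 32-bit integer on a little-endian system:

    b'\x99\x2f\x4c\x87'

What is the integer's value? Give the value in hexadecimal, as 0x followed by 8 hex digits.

0x874C2F99

Little-endian: lowest address holds the least-significant byte.
Reassemble most-significant byte first: 87 4C 2F 99 → 0x874C2F99.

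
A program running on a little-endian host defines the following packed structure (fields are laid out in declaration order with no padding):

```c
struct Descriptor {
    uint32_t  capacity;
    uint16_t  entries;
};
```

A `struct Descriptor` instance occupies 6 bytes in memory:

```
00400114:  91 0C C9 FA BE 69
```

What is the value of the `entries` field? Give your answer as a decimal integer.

`entries` follows `capacity` (4 bytes), so it starts at byte offset 4 and occupies 2 bytes.
Bytes at offsets 4..5: BE 69.
Little-endian stores the least-significant byte at the lowest address.
Reassemble most-significant byte first: 69 BE → 0x69BE.
0x69BE = 27070.

27070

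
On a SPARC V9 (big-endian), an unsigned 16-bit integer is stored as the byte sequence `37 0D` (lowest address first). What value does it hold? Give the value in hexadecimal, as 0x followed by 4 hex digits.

Big-endian stores the most-significant byte at the lowest address.
The bytes are already most-significant first: 0x370D.

0x370D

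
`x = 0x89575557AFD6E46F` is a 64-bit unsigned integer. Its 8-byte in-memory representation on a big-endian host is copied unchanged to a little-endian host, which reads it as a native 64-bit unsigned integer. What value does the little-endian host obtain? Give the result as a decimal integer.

Stored big-endian, the bytes at ascending addresses are 89 57 55 57 AF D6 E4 6F.
Read back as little-endian, the first byte is least significant, giving 0x6FE4D6AF57555789.
0x6FE4D6AF57555789 = 8062805281472862089.

8062805281472862089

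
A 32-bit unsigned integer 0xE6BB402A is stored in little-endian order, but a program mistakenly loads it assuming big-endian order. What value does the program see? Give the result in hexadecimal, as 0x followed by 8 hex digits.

Stored little-endian, the bytes at ascending addresses are 2A 40 BB E6.
Read back as big-endian, the last byte is least significant, giving 0x2A40BBE6.

0x2A40BBE6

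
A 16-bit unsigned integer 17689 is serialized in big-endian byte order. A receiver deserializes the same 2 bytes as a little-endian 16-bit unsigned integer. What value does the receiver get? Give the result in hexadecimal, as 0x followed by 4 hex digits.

0x1945

17689 in 16-bit hexadecimal is 0x4519.
Stored big-endian, the bytes at ascending addresses are 45 19.
Read back as little-endian, the first byte is least significant, giving 0x1945.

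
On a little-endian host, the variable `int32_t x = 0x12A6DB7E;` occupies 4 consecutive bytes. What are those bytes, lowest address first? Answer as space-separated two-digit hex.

7E DB A6 12

Split into bytes (most-significant first): 12 A6 DB 7E.
Little-endian stores the least-significant byte at the lowest address.
So at ascending addresses the bytes are 7E DB A6 12.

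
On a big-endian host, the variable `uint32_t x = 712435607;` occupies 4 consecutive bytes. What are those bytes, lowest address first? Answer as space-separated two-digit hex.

712435607 in hexadecimal, padded to 32 bits, is 0x2A76E797.
Split into bytes (most-significant first): 2A 76 E7 97.
Big-endian: lowest address holds the most-significant byte.
So the memory order matches the most-significant-first order: 2A 76 E7 97.

2A 76 E7 97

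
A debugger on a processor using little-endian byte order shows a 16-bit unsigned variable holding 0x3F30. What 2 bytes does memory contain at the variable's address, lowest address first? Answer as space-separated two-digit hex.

30 3F

Split into bytes (most-significant first): 3F 30.
In little-endian order the low byte comes first in memory.
So at ascending addresses the bytes are 30 3F.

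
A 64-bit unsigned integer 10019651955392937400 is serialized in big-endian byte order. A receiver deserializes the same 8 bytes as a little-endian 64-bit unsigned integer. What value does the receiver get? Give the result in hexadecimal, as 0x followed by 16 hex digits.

0xB87D3EF65DF40C8B

10019651955392937400 in 64-bit hexadecimal is 0x8B0CF45DF63E7DB8.
Stored big-endian, the bytes at ascending addresses are 8B 0C F4 5D F6 3E 7D B8.
Read back as little-endian, the first byte is least significant, giving 0xB87D3EF65DF40C8B.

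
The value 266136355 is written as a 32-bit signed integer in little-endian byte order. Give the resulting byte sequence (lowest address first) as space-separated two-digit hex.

23 EB DC 0F

266136355 in hexadecimal, padded to 32 bits, is 0x0FDCEB23.
Split into bytes (most-significant first): 0F DC EB 23.
In little-endian order the low byte comes first in memory.
So at ascending addresses the bytes are 23 EB DC 0F.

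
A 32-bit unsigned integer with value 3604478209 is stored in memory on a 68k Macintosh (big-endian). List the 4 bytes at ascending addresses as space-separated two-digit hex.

D6 D7 F9 01

3604478209 in hexadecimal, padded to 32 bits, is 0xD6D7F901.
Split into bytes (most-significant first): D6 D7 F9 01.
Big-endian: lowest address holds the most-significant byte.
So the memory order matches the most-significant-first order: D6 D7 F9 01.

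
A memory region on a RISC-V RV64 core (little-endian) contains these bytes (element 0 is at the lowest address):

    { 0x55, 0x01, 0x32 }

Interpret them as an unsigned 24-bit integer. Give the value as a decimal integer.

3277141

Little-endian: lowest address holds the least-significant byte.
Reassemble most-significant byte first: 32 01 55 → 0x320155.
0x320155 = 3277141.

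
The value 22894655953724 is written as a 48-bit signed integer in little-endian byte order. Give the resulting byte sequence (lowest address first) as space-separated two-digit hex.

3C DB D5 93 D2 14

22894655953724 in hexadecimal, padded to 48 bits, is 0x14D293D5DB3C.
Split into bytes (most-significant first): 14 D2 93 D5 DB 3C.
Little-endian stores the least-significant byte at the lowest address.
So at ascending addresses the bytes are 3C DB D5 93 D2 14.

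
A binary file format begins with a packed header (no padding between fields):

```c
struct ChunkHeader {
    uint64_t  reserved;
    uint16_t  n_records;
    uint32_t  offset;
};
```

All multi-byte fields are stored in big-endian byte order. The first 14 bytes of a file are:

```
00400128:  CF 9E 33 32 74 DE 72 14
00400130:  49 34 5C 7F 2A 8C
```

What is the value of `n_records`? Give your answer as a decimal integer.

18740

`n_records` follows `reserved` (8 bytes), so it starts at byte offset 8 and occupies 2 bytes.
Bytes at offsets 8..9: 49 34.
Big-endian stores the most-significant byte at the lowest address.
The bytes are already most-significant first: 0x4934.
0x4934 = 18740.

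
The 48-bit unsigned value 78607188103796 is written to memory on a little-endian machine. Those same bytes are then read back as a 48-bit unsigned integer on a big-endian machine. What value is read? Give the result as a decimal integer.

78607188103796 in 48-bit hexadecimal is 0x477E29861274.
Stored little-endian, the bytes at ascending addresses are 74 12 86 29 7E 47.
Read back as big-endian, the last byte is least significant, giving 0x741286297E47.
0x741286297E47 = 127622909099591.

127622909099591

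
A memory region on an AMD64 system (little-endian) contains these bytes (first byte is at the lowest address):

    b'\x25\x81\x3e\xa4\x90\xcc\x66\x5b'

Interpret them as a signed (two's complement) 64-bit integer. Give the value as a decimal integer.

Little-endian: lowest address holds the least-significant byte.
Reassemble most-significant byte first: 5B 66 CC 90 A4 3E 81 25 → 0x5B66CC90A43E8125.
0x5B66CC90A43E8125 = 6586176426678845733.

6586176426678845733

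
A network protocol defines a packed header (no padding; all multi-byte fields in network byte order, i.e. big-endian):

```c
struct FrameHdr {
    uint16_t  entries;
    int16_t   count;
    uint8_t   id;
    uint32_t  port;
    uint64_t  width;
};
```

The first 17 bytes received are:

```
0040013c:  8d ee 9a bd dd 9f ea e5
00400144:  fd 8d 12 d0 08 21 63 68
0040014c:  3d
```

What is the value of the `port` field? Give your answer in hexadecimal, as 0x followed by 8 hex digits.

`port` follows `entries` (2 B), `count` (2 B), `id` (1 B), so it starts at offset 2 + 2 + 1 = 5 and occupies 4 bytes.
Bytes at offsets 5..8: 9F EA E5 FD.
In big-endian order the high byte comes first in memory.
The bytes are already most-significant first: 0x9FEAE5FD.

0x9FEAE5FD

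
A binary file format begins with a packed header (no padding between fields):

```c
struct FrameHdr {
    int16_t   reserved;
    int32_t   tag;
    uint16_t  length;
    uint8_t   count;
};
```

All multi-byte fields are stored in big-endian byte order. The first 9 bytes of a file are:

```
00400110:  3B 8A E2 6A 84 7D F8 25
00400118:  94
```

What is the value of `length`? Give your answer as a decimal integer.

63525

`length` follows `reserved` (2 B), `tag` (4 B), so it starts at offset 2 + 4 = 6 and occupies 2 bytes.
Bytes at offsets 6..7: F8 25.
Big-endian: lowest address holds the most-significant byte.
The bytes are already most-significant first: 0xF825.
0xF825 = 63525.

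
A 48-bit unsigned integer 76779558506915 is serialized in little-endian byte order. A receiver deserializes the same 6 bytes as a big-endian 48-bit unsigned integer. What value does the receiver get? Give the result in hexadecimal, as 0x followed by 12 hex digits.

76779558506915 in 48-bit hexadecimal is 0x45D4A24F91A3.
Stored little-endian, the bytes at ascending addresses are A3 91 4F A2 D4 45.
Read back as big-endian, the last byte is least significant, giving 0xA3914FA2D445.

0xA3914FA2D445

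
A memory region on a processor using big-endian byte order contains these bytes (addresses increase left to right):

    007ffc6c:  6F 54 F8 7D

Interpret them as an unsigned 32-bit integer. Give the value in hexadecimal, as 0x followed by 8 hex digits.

0x6F54F87D

In big-endian order the high byte comes first in memory.
The bytes are already most-significant first: 0x6F54F87D.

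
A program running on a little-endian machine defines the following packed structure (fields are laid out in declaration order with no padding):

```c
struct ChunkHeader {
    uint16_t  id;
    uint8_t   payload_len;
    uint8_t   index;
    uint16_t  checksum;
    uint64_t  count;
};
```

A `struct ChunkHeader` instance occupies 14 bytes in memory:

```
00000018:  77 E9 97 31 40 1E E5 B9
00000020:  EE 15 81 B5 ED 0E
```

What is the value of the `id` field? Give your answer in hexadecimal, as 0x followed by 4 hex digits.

0xE977

`id` is the first field, at byte offset 0, occupying 2 bytes.
Bytes at offsets 0..1: 77 E9.
In little-endian order the low byte comes first in memory.
Reassemble most-significant byte first: E9 77 → 0xE977.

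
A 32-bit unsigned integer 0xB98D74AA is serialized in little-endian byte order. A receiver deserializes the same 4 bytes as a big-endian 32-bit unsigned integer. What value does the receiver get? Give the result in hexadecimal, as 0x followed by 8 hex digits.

Stored little-endian, the bytes at ascending addresses are AA 74 8D B9.
Read back as big-endian, the last byte is least significant, giving 0xAA748DB9.

0xAA748DB9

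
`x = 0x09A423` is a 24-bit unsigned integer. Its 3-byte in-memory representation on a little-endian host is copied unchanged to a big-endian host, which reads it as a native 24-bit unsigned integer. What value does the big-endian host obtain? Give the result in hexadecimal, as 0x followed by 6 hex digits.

Stored little-endian, the bytes at ascending addresses are 23 A4 09.
Read back as big-endian, the last byte is least significant, giving 0x23A409.

0x23A409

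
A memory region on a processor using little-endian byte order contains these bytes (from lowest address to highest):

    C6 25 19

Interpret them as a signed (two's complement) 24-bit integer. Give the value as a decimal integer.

Little-endian: lowest address holds the least-significant byte.
Reassemble most-significant byte first: 19 25 C6 → 0x1925C6.
0x1925C6 = 1648070.

1648070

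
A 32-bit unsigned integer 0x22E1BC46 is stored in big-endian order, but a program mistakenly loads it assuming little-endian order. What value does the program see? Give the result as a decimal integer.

1186783522

Stored big-endian, the bytes at ascending addresses are 22 E1 BC 46.
Read back as little-endian, the first byte is least significant, giving 0x46BCE122.
0x46BCE122 = 1186783522.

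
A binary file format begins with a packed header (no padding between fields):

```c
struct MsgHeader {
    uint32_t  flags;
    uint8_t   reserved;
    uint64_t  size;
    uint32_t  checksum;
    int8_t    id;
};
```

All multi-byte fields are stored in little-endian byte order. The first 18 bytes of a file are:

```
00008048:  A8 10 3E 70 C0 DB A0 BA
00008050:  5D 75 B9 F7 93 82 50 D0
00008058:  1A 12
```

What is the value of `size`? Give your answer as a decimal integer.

10662194556557762779

`size` follows `flags` (4 B), `reserved` (1 B), so it starts at offset 4 + 1 = 5 and occupies 8 bytes.
Bytes at offsets 5..12: DB A0 BA 5D 75 B9 F7 93.
Little-endian stores the least-significant byte at the lowest address.
Reassemble most-significant byte first: 93 F7 B9 75 5D BA A0 DB → 0x93F7B9755DBAA0DB.
0x93F7B9755DBAA0DB = 10662194556557762779.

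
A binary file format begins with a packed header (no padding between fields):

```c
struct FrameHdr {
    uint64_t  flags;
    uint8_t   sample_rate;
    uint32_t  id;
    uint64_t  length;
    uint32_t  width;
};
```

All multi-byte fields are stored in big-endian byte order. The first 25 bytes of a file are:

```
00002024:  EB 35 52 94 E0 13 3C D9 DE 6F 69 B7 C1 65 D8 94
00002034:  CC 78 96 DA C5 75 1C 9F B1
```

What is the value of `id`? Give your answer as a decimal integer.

1869199297

`id` follows `flags` (8 B), `sample_rate` (1 B), so it starts at offset 8 + 1 = 9 and occupies 4 bytes.
Bytes at offsets 9..12: 6F 69 B7 C1.
Big-endian: lowest address holds the most-significant byte.
The bytes are already most-significant first: 0x6F69B7C1.
0x6F69B7C1 = 1869199297.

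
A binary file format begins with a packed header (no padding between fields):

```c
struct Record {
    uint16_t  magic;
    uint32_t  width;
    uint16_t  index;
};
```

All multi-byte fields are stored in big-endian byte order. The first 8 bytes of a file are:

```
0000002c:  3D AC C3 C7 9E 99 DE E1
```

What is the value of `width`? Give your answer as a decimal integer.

`width` follows `magic` (2 bytes), so it starts at byte offset 2 and occupies 4 bytes.
Bytes at offsets 2..5: C3 C7 9E 99.
Big-endian stores the most-significant byte at the lowest address.
The bytes are already most-significant first: 0xC3C79E99.
0xC3C79E99 = 3284639385.

3284639385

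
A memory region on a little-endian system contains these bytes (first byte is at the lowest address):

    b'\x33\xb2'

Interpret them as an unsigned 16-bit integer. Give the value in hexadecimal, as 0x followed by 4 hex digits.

0xB233

Little-endian stores the least-significant byte at the lowest address.
Reassemble most-significant byte first: B2 33 → 0xB233.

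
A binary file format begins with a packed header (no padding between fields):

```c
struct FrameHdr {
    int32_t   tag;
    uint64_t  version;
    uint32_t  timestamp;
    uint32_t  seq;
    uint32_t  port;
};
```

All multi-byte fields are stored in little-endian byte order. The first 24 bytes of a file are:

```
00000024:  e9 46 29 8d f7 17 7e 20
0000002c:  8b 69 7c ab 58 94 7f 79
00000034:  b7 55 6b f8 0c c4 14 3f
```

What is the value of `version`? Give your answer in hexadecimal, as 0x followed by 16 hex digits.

`version` follows `tag` (4 bytes), so it starts at byte offset 4 and occupies 8 bytes.
Bytes at offsets 4..11: F7 17 7E 20 8B 69 7C AB.
In little-endian order the low byte comes first in memory.
Reassemble most-significant byte first: AB 7C 69 8B 20 7E 17 F7 → 0xAB7C698B207E17F7.

0xAB7C698B207E17F7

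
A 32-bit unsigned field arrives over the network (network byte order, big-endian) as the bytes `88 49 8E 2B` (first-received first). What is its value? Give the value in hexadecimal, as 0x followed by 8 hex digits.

Big-endian stores the most-significant byte at the lowest address.
The bytes are already most-significant first: 0x88498E2B.

0x88498E2B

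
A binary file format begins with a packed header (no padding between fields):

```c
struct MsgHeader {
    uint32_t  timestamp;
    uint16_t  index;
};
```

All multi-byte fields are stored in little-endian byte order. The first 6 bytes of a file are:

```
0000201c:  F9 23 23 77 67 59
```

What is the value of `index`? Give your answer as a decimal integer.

22887

`index` follows `timestamp` (4 bytes), so it starts at byte offset 4 and occupies 2 bytes.
Bytes at offsets 4..5: 67 59.
In little-endian order the low byte comes first in memory.
Reassemble most-significant byte first: 59 67 → 0x5967.
0x5967 = 22887.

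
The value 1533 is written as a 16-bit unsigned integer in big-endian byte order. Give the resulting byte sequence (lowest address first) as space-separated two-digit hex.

05 FD

1533 in hexadecimal, padded to 16 bits, is 0x05FD.
Split into bytes (most-significant first): 05 FD.
Big-endian: lowest address holds the most-significant byte.
So the memory order matches the most-significant-first order: 05 FD.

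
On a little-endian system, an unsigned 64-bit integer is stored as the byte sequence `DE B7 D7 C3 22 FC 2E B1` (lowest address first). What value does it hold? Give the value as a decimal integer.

In little-endian order the low byte comes first in memory.
Reassemble most-significant byte first: B1 2E FC 22 C3 D7 B7 DE → 0xB12EFC22C3D7B7DE.
0xB12EFC22C3D7B7DE = 12767419219886716894.

12767419219886716894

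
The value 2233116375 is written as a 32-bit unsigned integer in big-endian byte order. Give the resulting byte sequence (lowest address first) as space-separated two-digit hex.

85 1A A6 D7

2233116375 in hexadecimal, padded to 32 bits, is 0x851AA6D7.
Split into bytes (most-significant first): 85 1A A6 D7.
Big-endian stores the most-significant byte at the lowest address.
So the memory order matches the most-significant-first order: 85 1A A6 D7.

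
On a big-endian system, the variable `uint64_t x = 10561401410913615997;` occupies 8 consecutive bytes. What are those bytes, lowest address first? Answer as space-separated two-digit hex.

10561401410913615997 in hexadecimal, padded to 64 bits, is 0x9291A2A063D0C07D.
Split into bytes (most-significant first): 92 91 A2 A0 63 D0 C0 7D.
Big-endian: lowest address holds the most-significant byte.
So the memory order matches the most-significant-first order: 92 91 A2 A0 63 D0 C0 7D.

92 91 A2 A0 63 D0 C0 7D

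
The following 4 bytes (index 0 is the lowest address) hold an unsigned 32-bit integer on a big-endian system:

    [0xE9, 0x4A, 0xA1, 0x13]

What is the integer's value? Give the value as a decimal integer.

Big-endian stores the most-significant byte at the lowest address.
The bytes are already most-significant first: 0xE94AA113.
0xE94AA113 = 3913982227.

3913982227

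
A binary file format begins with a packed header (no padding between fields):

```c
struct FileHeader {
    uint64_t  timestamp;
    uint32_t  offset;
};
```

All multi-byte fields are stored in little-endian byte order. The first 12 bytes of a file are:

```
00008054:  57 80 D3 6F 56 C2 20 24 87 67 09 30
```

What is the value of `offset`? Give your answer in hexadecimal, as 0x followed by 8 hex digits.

`offset` follows `timestamp` (8 bytes), so it starts at byte offset 8 and occupies 4 bytes.
Bytes at offsets 8..11: 87 67 09 30.
Little-endian stores the least-significant byte at the lowest address.
Reassemble most-significant byte first: 30 09 67 87 → 0x30096787.

0x30096787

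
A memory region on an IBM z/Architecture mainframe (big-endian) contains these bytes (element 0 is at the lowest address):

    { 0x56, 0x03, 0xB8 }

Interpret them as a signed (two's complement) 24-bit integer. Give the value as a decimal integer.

5637048

Big-endian: lowest address holds the most-significant byte.
The bytes are already most-significant first: 0x5603B8.
0x5603B8 = 5637048.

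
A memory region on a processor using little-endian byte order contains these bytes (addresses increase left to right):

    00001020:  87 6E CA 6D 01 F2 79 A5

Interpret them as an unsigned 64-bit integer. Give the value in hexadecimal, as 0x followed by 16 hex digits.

Little-endian: lowest address holds the least-significant byte.
Reassemble most-significant byte first: A5 79 F2 01 6D CA 6E 87 → 0xA579F2016DCA6E87.

0xA579F2016DCA6E87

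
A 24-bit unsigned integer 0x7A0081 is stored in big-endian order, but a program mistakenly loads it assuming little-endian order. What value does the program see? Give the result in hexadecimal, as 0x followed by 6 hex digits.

0x81007A

Stored big-endian, the bytes at ascending addresses are 7A 00 81.
Read back as little-endian, the first byte is least significant, giving 0x81007A.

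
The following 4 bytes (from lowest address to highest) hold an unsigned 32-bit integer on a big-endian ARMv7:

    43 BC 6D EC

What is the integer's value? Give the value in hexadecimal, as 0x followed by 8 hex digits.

Big-endian: lowest address holds the most-significant byte.
The bytes are already most-significant first: 0x43BC6DEC.

0x43BC6DEC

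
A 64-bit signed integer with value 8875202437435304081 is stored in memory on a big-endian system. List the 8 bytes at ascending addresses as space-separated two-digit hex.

7B 2B 0D 98 11 03 28 91

8875202437435304081 in hexadecimal, padded to 64 bits, is 0x7B2B0D9811032891.
Split into bytes (most-significant first): 7B 2B 0D 98 11 03 28 91.
Big-endian: lowest address holds the most-significant byte.
So the memory order matches the most-significant-first order: 7B 2B 0D 98 11 03 28 91.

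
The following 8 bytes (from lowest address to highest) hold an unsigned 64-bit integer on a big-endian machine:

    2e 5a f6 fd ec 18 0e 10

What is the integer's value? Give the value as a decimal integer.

Big-endian stores the most-significant byte at the lowest address.
The bytes are already most-significant first: 0x2E5AF6FDEC180E10.
0x2E5AF6FDEC180E10 = 3340253644096802320.

3340253644096802320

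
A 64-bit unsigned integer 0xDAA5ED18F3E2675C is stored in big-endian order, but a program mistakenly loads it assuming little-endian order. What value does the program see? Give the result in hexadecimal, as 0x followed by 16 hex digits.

Stored big-endian, the bytes at ascending addresses are DA A5 ED 18 F3 E2 67 5C.
Read back as little-endian, the first byte is least significant, giving 0x5C67E2F318EDA5DA.

0x5C67E2F318EDA5DA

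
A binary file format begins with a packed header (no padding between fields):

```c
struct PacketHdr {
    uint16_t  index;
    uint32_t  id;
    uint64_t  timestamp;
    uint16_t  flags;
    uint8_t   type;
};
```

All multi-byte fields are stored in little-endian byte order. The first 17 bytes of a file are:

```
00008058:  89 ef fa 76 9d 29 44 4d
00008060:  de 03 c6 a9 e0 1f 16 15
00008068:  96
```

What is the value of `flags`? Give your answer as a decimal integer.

`flags` follows `index` (2 B), `id` (4 B), `timestamp` (8 B), so it starts at offset 2 + 4 + 8 = 14 and occupies 2 bytes.
Bytes at offsets 14..15: 16 15.
In little-endian order the low byte comes first in memory.
Reassemble most-significant byte first: 15 16 → 0x1516.
0x1516 = 5398.

5398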